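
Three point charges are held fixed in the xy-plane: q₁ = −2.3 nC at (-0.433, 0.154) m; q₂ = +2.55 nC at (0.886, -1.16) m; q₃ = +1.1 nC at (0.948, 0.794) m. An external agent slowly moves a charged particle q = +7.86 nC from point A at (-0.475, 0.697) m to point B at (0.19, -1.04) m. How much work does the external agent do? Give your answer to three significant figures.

For quasistatic motion the external work equals the change in potential energy: W_ext = qΔV = q(V_B − V_A).
At A: distances to the source charges are 0.545 m, 2.30 m, 1.43 m; V_A = Σ kqᵢ/rᵢ = -21.1 V.
At B: distances to the source charges are 1.35 m, 0.706 m, 1.98 m; V_B = Σ kqᵢ/rᵢ = 22.1 V.
ΔV = V_B − V_A = 43.2 V.
W_ext = qΔV = (7.86×10⁻⁹ C)(43.2 V) = 3.39×10⁻⁷ J.

3.39×10⁻⁷ J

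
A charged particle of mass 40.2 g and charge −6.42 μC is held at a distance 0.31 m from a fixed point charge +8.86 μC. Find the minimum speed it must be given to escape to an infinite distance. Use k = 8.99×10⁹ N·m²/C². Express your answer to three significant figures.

9.06 m/s

To just escape, total mechanical energy must reach zero at infinity: ½mv²_min + U = 0, so ½mv²_min = −U = |kQq|/r.
|U| = |kQq|/r = (8.99×10⁹ N·m²/C²)(8.86×10⁻⁶)(6.42×10⁻⁶)/(0.310) = 1.65 J.
v_min = √(2|U|/m) = √(2·1.65/0.0402) = 9.06 m/s.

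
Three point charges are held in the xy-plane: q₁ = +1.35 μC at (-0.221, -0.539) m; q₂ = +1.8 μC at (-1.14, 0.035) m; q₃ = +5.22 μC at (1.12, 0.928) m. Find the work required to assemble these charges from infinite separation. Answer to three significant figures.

The work to assemble the configuration equals its total potential energy, U = Σ kqᵢqⱼ/rᵢⱼ over all pairs.
Pair separations: r₁₂ = 1.08 m, r₁₃ = 1.99 m, r₂₃ = 2.43 m.
U = (0.0202) + (0.0319) + (0.0348) = 0.0868 J.

0.0868 J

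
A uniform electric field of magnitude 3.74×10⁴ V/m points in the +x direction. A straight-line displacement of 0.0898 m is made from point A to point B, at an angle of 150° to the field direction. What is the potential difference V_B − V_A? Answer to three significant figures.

Only the component of displacement along E changes the potential: ΔV = −E·d·cosθ.
ΔV = −(3.74×10⁴ V/m)(0.0898 m)cos150° = 2910 V.

2910 V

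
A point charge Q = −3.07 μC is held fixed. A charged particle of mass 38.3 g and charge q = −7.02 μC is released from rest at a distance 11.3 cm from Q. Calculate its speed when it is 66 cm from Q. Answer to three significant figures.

8.61 m/s

Only the electrostatic force acts, so mechanical energy is conserved: ½mv² = U₁ − U₂ = kQq(1/r₁ − 1/r₂).
U₁ − U₂ = (8.99×10⁹ N·m²/C²)(-3.07×10⁻⁶ C)(-7.02×10⁻⁶ C)(1/0.113 − 1/0.660) = 1.42 J.
v = √(2·1.42/0.0383) = 8.61 m/s.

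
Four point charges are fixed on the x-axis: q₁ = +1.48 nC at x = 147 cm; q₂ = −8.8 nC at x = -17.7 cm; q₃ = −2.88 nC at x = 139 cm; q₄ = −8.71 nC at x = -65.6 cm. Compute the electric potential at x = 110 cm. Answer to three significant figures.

Electric potential is a scalar, so the contributions from each charge add algebraically: V = Σ kqᵢ/rᵢ.
Distances from the field point to each charge: r₁ = 0.370 m, r₂ = 1.28 m, r₃ = 0.290 m, r₄ = 1.76 m.
V = k[(1.48×10⁻⁹)/(0.370) + (-8.80×10⁻⁹)/(1.28) + (-2.88×10⁻⁹)/(0.290) + (-8.71×10⁻⁹)/(1.76)] = -160 V.

-160 V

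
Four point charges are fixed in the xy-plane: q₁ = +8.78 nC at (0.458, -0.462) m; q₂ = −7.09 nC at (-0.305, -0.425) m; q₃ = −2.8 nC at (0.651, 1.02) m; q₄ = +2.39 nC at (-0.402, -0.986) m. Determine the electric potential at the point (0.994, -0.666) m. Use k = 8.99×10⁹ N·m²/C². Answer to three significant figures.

89.8 V

Electric potential is a scalar, so the contributions from each charge add algebraically: V = Σ kqᵢ/rᵢ.
Distances from the field point to each charge: r₁ = 0.574 m, r₂ = 1.32 m, r₃ = 1.72 m, r₄ = 1.43 m.
V = k[(8.78×10⁻⁹)/(0.574) + (-7.09×10⁻⁹)/(1.32) + (-2.80×10⁻⁹)/(1.72) + (2.39×10⁻⁹)/(1.43)] = 89.8 V.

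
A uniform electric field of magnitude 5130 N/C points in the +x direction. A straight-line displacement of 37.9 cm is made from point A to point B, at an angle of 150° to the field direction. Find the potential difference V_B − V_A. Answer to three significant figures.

1680 V

Only the component of displacement along E changes the potential: ΔV = −E·d·cosθ.
ΔV = −(5130 V/m)(0.379 m)cos150° = 1680 V.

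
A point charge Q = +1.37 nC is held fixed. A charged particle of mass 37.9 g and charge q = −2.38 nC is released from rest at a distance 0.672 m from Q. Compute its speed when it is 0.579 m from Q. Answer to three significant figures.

6.08×10⁻⁴ m/s

Only the electrostatic force acts, so mechanical energy is conserved: ½mv² = U₁ − U₂ = kQq(1/r₁ − 1/r₂).
U₁ − U₂ = (8.99×10⁹ N·m²/C²)(1.37×10⁻⁹ C)(-2.38×10⁻⁹ C)(1/0.672 − 1/0.579) = 7.01×10⁻⁹ J.
v = √(2·7.01×10⁻⁹/0.0379) = 6.08×10⁻⁴ m/s.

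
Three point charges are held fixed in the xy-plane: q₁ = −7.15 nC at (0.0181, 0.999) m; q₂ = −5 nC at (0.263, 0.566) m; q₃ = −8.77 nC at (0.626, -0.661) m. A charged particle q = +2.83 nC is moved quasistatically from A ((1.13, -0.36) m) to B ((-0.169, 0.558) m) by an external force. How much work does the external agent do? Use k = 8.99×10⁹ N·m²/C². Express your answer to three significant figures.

-2.43×10⁻⁷ J

For quasistatic motion the external work equals the change in potential energy: W_ext = qΔV = q(V_B − V_A).
At A: distances to the source charges are 1.76 m, 1.27 m, 0.587 m; V_A = Σ kqᵢ/rᵢ = -206 V.
At B: distances to the source charges are 0.479 m, 0.432 m, 1.46 m; V_B = Σ kqᵢ/rᵢ = -292 V.
ΔV = V_B − V_A = -86.0 V.
W_ext = qΔV = (2.83×10⁻⁹ C)(-86.0 V) = -2.43×10⁻⁷ J.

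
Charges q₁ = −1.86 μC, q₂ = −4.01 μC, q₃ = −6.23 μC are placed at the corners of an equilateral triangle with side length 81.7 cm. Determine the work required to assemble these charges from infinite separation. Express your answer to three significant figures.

0.484 J

The assembly work is the sum of pairwise potential energies, U = Σ_{i<j} kqᵢqⱼ/rᵢⱼ.
All three pair separations equal the side length, 0.817 m.
U = (0.0821) + (0.128) + (0.275) = 0.484 J.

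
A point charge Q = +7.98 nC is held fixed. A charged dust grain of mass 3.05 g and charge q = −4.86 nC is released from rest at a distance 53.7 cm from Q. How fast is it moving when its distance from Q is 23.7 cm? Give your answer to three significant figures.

0.0232 m/s

Only the electrostatic force acts, so mechanical energy is conserved: ½mv² = U₁ − U₂ = kQq(1/r₁ − 1/r₂).
U₁ − U₂ = (8.99×10⁹ N·m²/C²)(7.98×10⁻⁹ C)(-4.86×10⁻⁹ C)(1/0.537 − 1/0.237) = 8.22×10⁻⁷ J.
v = √(2·8.22×10⁻⁷/3.05×10⁻³) = 0.0232 m/s.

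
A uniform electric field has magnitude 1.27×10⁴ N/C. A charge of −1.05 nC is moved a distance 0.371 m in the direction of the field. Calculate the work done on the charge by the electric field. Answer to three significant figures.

The potential change for a displacement 0.371 m in the direction of the field is ΔV = −Ed = -4710 V.
W_field = −qΔV = -4.95×10⁻⁶ J.

-4.95×10⁻⁶ J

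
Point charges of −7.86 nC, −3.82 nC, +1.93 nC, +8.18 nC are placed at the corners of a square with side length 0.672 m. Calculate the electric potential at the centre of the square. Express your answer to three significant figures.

-29.7 V

The total potential is the scalar sum of each charge's contribution, V = Σ kqᵢ/rᵢ.
The distance from each corner to the centre is a√2/2 = 0.475 m.
V = k[(-7.86×10⁻⁹)/(0.475) + (-3.82×10⁻⁹)/(0.475) + (1.93×10⁻⁹)/(0.475) + (8.18×10⁻⁹)/(0.475)] = -29.7 V.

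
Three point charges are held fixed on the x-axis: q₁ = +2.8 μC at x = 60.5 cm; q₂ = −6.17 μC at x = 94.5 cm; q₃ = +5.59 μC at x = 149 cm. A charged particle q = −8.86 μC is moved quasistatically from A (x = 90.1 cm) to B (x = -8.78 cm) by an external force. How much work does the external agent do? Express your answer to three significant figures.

-9.79 J

For quasistatic motion the external work equals the change in potential energy: W_ext = qΔV = q(V_B − V_A).
At A: distances to the source charges are 0.296 m, 0.0440 m, 0.589 m; V_A = Σ kqᵢ/rᵢ = -1.09×10⁶ V.
At B: distances to the source charges are 0.693 m, 1.03 m, 1.58 m; V_B = Σ kqᵢ/rᵢ = 1.45×10⁴ V.
ΔV = V_B − V_A = 1.10×10⁶ V.
W_ext = qΔV = (-8.86×10⁻⁶ C)(1.10×10⁶ V) = -9.79 J.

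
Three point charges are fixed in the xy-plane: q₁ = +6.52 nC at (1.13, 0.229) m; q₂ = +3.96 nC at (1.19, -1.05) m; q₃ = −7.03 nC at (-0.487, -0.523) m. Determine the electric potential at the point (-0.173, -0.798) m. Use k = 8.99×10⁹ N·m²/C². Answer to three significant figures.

The total potential is the scalar sum of each charge's contribution, V = Σ kqᵢ/rᵢ.
Distances from the field point to each charge: r₁ = 1.66 m, r₂ = 1.39 m, r₃ = 0.417 m.
V = k[(6.52×10⁻⁹)/(1.66) + (3.96×10⁻⁹)/(1.39) + (-7.03×10⁻⁹)/(0.417)] = -90.4 V.

-90.4 V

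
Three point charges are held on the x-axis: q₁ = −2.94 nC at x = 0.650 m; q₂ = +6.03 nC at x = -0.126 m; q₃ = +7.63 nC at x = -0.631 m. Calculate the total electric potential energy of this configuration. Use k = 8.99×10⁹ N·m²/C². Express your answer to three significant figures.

4.56×10⁻⁷ J

The work to assemble the configuration equals its total potential energy, U = Σ kqᵢqⱼ/rᵢⱼ over all pairs.
Pair separations: r₁₂ = 0.776 m, r₁₃ = 1.28 m, r₂₃ = 0.505 m.
U = (-2.05×10⁻⁷) + (-1.57×10⁻⁷) + (8.19×10⁻⁷) = 4.56×10⁻⁷ J.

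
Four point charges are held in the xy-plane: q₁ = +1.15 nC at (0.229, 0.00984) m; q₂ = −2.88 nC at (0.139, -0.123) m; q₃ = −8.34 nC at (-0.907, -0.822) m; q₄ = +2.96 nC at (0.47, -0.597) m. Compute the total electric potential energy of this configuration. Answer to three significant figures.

-3.20×10⁻⁷ J

The work to assemble the configuration equals its total potential energy, U = Σ kqᵢqⱼ/rᵢⱼ over all pairs.
Pair separations: r₁₂ = 0.160 m, r₁₃ = 1.41 m, r₁₄ = 0.653 m, r₂₃ = 1.26 m, r₂₄ = 0.578 m, r₃₄ = 1.40 m.
Summing all 6 pair terms gives U = -3.20×10⁻⁷ J.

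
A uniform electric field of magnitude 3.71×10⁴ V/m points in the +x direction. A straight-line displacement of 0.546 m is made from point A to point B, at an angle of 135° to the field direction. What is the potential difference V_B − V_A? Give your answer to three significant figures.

Only the component of displacement along E changes the potential: ΔV = −E·d·cosθ.
ΔV = −(3.71×10⁴ V/m)(0.546 m)cos135° = 1.43×10⁴ V.

1.43×10⁴ V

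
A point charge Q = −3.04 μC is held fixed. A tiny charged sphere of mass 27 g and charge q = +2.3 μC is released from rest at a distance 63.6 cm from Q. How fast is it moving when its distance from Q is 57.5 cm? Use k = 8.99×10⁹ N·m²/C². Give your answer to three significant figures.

0.881 m/s

Only the electrostatic force acts, so mechanical energy is conserved: ½mv² = U₁ − U₂ = kQq(1/r₁ − 1/r₂).
U₁ − U₂ = (8.99×10⁹ N·m²/C²)(-3.04×10⁻⁶ C)(2.30×10⁻⁶ C)(1/0.636 − 1/0.575) = 0.0105 J.
v = √(2·0.0105/0.0270) = 0.881 m/s.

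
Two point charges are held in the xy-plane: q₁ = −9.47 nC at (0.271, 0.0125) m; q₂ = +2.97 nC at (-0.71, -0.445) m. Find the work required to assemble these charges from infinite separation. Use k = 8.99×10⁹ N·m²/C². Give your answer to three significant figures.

-2.34×10⁻⁷ J

The assembly work is the sum of pairwise potential energies, U = Σ_{i<j} kqᵢqⱼ/rᵢⱼ.
Pair separations: r₁₂ = 1.08 m.
U = (-2.34×10⁻⁷) = -2.34×10⁻⁷ J.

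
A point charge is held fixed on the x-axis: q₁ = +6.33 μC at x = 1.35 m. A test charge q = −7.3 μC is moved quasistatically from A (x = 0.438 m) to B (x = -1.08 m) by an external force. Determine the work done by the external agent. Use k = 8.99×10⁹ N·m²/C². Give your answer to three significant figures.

0.285 J

For quasistatic motion the external work equals the change in potential energy: W_ext = qΔV = q(V_B − V_A).
At A: distance to the source charge is 0.912 m; V_A = kq₁/r = 6.24×10⁴ V.
At B: distance to the source charge is 2.43 m; V_B = kq₁/r = 2.34×10⁴ V.
ΔV = V_B − V_A = -3.90×10⁴ V.
W_ext = qΔV = (-7.30×10⁻⁶ C)(-3.90×10⁴ V) = 0.285 J.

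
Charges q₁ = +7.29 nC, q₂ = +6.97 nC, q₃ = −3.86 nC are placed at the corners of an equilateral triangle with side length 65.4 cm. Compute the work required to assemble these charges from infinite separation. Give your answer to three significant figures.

-5.82×10⁻⁸ J

The work to assemble the configuration equals its total potential energy, U = Σ kqᵢqⱼ/rᵢⱼ over all pairs.
All three pair separations equal the side length, 0.654 m.
U = (6.98×10⁻⁷) + (-3.87×10⁻⁷) + (-3.70×10⁻⁷) = -5.82×10⁻⁸ J.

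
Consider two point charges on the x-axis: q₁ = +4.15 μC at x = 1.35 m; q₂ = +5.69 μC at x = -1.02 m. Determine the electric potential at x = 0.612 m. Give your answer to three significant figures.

8.19×10⁴ V

Electric potential is a scalar, so the contributions from each charge add algebraically: V = Σ kqᵢ/rᵢ.
Distances from the field point to each charge: r₁ = 0.738 m, r₂ = 1.63 m.
V = k[(4.15×10⁻⁶)/(0.738) + (5.69×10⁻⁶)/(1.63)] = 8.19×10⁴ V.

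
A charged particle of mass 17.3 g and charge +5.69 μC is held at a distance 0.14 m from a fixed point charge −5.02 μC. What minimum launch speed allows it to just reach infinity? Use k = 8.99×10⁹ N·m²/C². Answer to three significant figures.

To just escape, total mechanical energy must reach zero at infinity: ½mv²_min + U = 0, so ½mv²_min = −U = |kQq|/r.
|U| = |kQq|/r = (8.99×10⁹ N·m²/C²)(5.02×10⁻⁶)(5.69×10⁻⁶)/(0.140) = 1.83 J.
v_min = √(2|U|/m) = √(2·1.83/0.0173) = 14.6 m/s.

14.6 m/s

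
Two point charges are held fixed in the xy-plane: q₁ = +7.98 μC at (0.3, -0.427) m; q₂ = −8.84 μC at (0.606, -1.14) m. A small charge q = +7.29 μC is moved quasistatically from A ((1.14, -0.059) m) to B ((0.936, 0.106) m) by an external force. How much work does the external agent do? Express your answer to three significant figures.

0.0910 J

For quasistatic motion the external work equals the change in potential energy: W_ext = qΔV = q(V_B − V_A).
At A: distances to the source charges are 0.917 m, 1.21 m; V_A = Σ kqᵢ/rᵢ = 1.23×10⁴ V.
At B: distances to the source charges are 0.830 m, 1.29 m; V_B = Σ kqᵢ/rᵢ = 2.48×10⁴ V.
ΔV = V_B − V_A = 1.25×10⁴ V.
W_ext = qΔV = (7.29×10⁻⁶ C)(1.25×10⁴ V) = 0.0910 J.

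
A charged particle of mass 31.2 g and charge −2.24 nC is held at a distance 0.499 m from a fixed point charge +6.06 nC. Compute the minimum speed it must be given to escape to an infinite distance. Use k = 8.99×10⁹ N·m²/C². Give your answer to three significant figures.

3.96×10⁻³ m/s

To just escape, total mechanical energy must reach zero at infinity: ½mv²_min + U = 0, so ½mv²_min = −U = |kQq|/r.
|U| = |kQq|/r = (8.99×10⁹ N·m²/C²)(6.06×10⁻⁹)(2.24×10⁻⁹)/(0.499) = 2.45×10⁻⁷ J.
v_min = √(2|U|/m) = √(2·2.45×10⁻⁷/0.0312) = 3.96×10⁻³ m/s.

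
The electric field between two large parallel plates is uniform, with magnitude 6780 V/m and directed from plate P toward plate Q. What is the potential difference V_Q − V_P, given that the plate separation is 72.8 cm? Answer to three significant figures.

In a uniform field, potential decreases in the direction of E: ΔV = −E·d for a displacement d parallel to E.
Going from P to Q is a displacement of 72.8 cm along the field, so V_Q − V_P = −Ed = -4940 V.

-4940 V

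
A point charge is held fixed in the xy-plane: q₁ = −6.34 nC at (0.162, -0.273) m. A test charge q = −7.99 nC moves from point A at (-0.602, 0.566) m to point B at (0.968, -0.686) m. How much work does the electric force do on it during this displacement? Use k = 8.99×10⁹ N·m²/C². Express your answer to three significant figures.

-1.02×10⁻⁷ J

The work done by the electric force is W_field = −ΔU = −q(V_B − V_A) = q(V_A − V_B).
At A: distance to the source charge is 1.13 m; V_A = kq₁/r = -50.2 V.
At B: distance to the source charge is 0.906 m; V_B = kq₁/r = -62.9 V.
ΔV = V_B − V_A = -12.7 V.
W_field = −qΔV = −(-7.99×10⁻⁹ C)(-12.7 V) = -1.02×10⁻⁷ J.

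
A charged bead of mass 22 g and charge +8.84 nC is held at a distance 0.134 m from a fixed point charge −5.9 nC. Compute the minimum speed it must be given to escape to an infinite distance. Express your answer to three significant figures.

0.0178 m/s

To just escape, total mechanical energy must reach zero at infinity: ½mv²_min + U = 0, so ½mv²_min = −U = |kQq|/r.
|U| = |kQq|/r = (8.99×10⁹ N·m²/C²)(5.90×10⁻⁹)(8.84×10⁻⁹)/(0.134) = 3.50×10⁻⁶ J.
v_min = √(2|U|/m) = √(2·3.50×10⁻⁶/0.0220) = 0.0178 m/s.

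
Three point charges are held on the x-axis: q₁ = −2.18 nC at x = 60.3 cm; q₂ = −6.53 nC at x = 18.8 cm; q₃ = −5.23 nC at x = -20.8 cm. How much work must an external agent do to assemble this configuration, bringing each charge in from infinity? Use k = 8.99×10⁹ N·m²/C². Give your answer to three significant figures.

1.21×10⁻⁶ J

The assembly work is the sum of pairwise potential energies, U = Σ_{i<j} kqᵢqⱼ/rᵢⱼ.
Pair separations: r₁₂ = 0.415 m, r₁₃ = 0.811 m, r₂₃ = 0.396 m.
U = (3.08×10⁻⁷) + (1.26×10⁻⁷) + (7.75×10⁻⁷) = 1.21×10⁻⁶ J.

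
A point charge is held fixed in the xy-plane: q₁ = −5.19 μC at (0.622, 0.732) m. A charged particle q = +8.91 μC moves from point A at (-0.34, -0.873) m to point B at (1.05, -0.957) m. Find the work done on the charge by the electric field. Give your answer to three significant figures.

The work done by the electric force is W_field = −ΔU = −q(V_B − V_A) = q(V_A − V_B).
At A: distance to the source charge is 1.87 m; V_A = kq₁/r = -2.49×10⁴ V.
At B: distance to the source charge is 1.74 m; V_B = kq₁/r = -2.68×10⁴ V.
ΔV = V_B − V_A = -1840 V.
W_field = −qΔV = −(8.91×10⁻⁶ C)(-1840 V) = 0.0164 J.

0.0164 J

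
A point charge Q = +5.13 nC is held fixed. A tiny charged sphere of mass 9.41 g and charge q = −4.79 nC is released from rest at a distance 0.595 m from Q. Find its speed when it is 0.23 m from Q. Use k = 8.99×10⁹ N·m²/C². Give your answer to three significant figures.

0.0112 m/s

Only the electrostatic force acts, so mechanical energy is conserved: ½mv² = U₁ − U₂ = kQq(1/r₁ − 1/r₂).
U₁ − U₂ = (8.99×10⁹ N·m²/C²)(5.13×10⁻⁹ C)(-4.79×10⁻⁹ C)(1/0.595 − 1/0.230) = 5.89×10⁻⁷ J.
v = √(2·5.89×10⁻⁷/9.41×10⁻³) = 0.0112 m/s.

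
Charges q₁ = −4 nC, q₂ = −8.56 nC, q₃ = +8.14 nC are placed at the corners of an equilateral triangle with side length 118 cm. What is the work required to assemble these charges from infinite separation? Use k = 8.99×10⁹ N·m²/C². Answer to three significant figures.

The work to assemble the configuration equals its total potential energy, U = Σ kqᵢqⱼ/rᵢⱼ over all pairs.
All three pair separations equal the side length, 1.18 m.
U = (2.61×10⁻⁷) + (-2.48×10⁻⁷) + (-5.31×10⁻⁷) = -5.18×10⁻⁷ J.

-5.18×10⁻⁷ J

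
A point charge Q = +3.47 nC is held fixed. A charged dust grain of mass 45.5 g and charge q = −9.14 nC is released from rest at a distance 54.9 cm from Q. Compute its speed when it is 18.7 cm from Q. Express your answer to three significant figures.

Only the electrostatic force acts, so mechanical energy is conserved: ½mv² = U₁ − U₂ = kQq(1/r₁ − 1/r₂).
U₁ − U₂ = (8.99×10⁹ N·m²/C²)(3.47×10⁻⁹ C)(-9.14×10⁻⁹ C)(1/0.549 − 1/0.187) = 1.01×10⁻⁶ J.
v = √(2·1.01×10⁻⁶/0.0455) = 6.65×10⁻³ m/s.

6.65×10⁻³ m/s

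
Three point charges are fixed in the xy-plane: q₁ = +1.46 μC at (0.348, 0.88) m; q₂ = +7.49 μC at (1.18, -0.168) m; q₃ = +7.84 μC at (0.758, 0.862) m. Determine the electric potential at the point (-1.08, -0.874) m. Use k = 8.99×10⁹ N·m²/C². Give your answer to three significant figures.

6.21×10⁴ V

The total potential is the scalar sum of each charge's contribution, V = Σ kqᵢ/rᵢ.
Distances from the field point to each charge: r₁ = 2.26 m, r₂ = 2.37 m, r₃ = 2.53 m.
V = k[(1.46×10⁻⁶)/(2.26) + (7.49×10⁻⁶)/(2.37) + (7.84×10⁻⁶)/(2.53)] = 6.21×10⁴ V.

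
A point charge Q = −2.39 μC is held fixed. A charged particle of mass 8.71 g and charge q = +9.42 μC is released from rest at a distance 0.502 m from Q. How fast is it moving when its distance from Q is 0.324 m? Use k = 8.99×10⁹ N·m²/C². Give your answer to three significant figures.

Only the electrostatic force acts, so mechanical energy is conserved: ½mv² = U₁ − U₂ = kQq(1/r₁ − 1/r₂).
U₁ − U₂ = (8.99×10⁹ N·m²/C²)(-2.39×10⁻⁶ C)(9.42×10⁻⁶ C)(1/0.502 − 1/0.324) = 0.222 J.
v = √(2·0.222/8.71×10⁻³) = 7.13 m/s.

7.13 m/s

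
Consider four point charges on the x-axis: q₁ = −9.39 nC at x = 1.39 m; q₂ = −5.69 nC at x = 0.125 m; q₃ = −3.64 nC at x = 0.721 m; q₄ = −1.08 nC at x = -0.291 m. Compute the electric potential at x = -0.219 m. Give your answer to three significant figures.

-371 V

Electric potential is a scalar, so the contributions from each charge add algebraically: V = Σ kqᵢ/rᵢ.
Distances from the field point to each charge: r₁ = 1.61 m, r₂ = 0.344 m, r₃ = 0.940 m, r₄ = 0.0720 m.
V = k[(-9.39×10⁻⁹)/(1.61) + (-5.69×10⁻⁹)/(0.344) + (-3.64×10⁻⁹)/(0.940) + (-1.08×10⁻⁹)/(0.0720)] = -371 V.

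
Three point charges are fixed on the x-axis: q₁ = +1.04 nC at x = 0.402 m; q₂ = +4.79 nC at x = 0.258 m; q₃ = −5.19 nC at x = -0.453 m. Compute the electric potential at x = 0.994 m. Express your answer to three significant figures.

The total potential is the scalar sum of each charge's contribution, V = Σ kqᵢ/rᵢ.
Distances from the field point to each charge: r₁ = 0.592 m, r₂ = 0.736 m, r₃ = 1.45 m.
V = k[(1.04×10⁻⁹)/(0.592) + (4.79×10⁻⁹)/(0.736) + (-5.19×10⁻⁹)/(1.45)] = 42.1 V.

42.1 V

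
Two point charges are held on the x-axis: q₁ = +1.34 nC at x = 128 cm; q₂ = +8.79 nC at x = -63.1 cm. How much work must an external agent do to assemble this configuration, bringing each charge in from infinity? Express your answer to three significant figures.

5.54×10⁻⁸ J

The work to assemble the configuration equals its total potential energy, U = Σ kqᵢqⱼ/rᵢⱼ over all pairs.
Pair separations: r₁₂ = 1.91 m.
U = (5.54×10⁻⁸) = 5.54×10⁻⁸ J.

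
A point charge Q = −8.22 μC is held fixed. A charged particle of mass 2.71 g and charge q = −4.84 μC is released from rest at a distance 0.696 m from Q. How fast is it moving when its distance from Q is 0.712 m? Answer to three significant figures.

Only the electrostatic force acts, so mechanical energy is conserved: ½mv² = U₁ − U₂ = kQq(1/r₁ − 1/r₂).
U₁ − U₂ = (8.99×10⁹ N·m²/C²)(-8.22×10⁻⁶ C)(-4.84×10⁻⁶ C)(1/0.696 − 1/0.712) = 0.0115 J.
v = √(2·0.0115/2.71×10⁻³) = 2.92 m/s.

2.92 m/s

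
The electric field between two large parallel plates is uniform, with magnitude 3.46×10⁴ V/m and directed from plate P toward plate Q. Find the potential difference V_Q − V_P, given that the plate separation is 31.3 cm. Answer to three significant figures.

In a uniform field, potential decreases in the direction of E: ΔV = −E·d for a displacement d parallel to E.
Going from P to Q is a displacement of 31.3 cm along the field, so V_Q − V_P = −Ed = -1.08×10⁴ V.

-1.08×10⁴ V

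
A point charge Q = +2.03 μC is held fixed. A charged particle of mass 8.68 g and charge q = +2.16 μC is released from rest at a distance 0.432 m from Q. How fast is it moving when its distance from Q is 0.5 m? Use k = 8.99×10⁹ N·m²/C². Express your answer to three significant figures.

Only the electrostatic force acts, so mechanical energy is conserved: ½mv² = U₁ − U₂ = kQq(1/r₁ − 1/r₂).
U₁ − U₂ = (8.99×10⁹ N·m²/C²)(2.03×10⁻⁶ C)(2.16×10⁻⁶ C)(1/0.432 − 1/0.500) = 0.0124 J.
v = √(2·0.0124/8.68×10⁻³) = 1.69 m/s.

1.69 m/s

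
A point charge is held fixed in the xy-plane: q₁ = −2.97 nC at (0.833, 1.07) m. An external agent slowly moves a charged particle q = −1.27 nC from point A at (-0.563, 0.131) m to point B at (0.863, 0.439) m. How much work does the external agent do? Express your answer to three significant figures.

For quasistatic motion the external work equals the change in potential energy: W_ext = qΔV = q(V_B − V_A).
At A: distance to the source charge is 1.68 m; V_A = kq₁/r = -15.9 V.
At B: distance to the source charge is 0.632 m; V_B = kq₁/r = -42.3 V.
ΔV = V_B − V_A = -26.4 V.
W_ext = qΔV = (-1.27×10⁻⁹ C)(-26.4 V) = 3.35×10⁻⁸ J.

3.35×10⁻⁸ J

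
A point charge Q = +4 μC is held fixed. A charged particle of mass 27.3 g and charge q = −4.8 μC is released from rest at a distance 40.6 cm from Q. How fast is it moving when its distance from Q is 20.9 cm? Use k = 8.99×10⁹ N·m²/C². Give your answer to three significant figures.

Only the electrostatic force acts, so mechanical energy is conserved: ½mv² = U₁ − U₂ = kQq(1/r₁ − 1/r₂).
U₁ − U₂ = (8.99×10⁹ N·m²/C²)(4.00×10⁻⁶ C)(-4.80×10⁻⁶ C)(1/0.406 − 1/0.209) = 0.401 J.
v = √(2·0.401/0.0273) = 5.42 m/s.

5.42 m/s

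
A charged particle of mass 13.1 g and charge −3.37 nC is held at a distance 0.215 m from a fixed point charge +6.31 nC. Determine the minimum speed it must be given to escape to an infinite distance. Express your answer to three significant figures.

0.0117 m/s

To just escape, total mechanical energy must reach zero at infinity: ½mv²_min + U = 0, so ½mv²_min = −U = |kQq|/r.
|U| = |kQq|/r = (8.99×10⁹ N·m²/C²)(6.31×10⁻⁹)(3.37×10⁻⁹)/(0.215) = 8.89×10⁻⁷ J.
v_min = √(2|U|/m) = √(2·8.89×10⁻⁷/0.0131) = 0.0117 m/s.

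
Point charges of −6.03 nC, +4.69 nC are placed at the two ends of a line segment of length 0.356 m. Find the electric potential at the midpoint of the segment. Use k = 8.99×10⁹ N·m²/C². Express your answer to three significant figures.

Electric potential is a scalar, so the contributions from each charge add algebraically: V = Σ kqᵢ/rᵢ.
Each charge is 0.178 m from the midpoint.
V = k[(-6.03×10⁻⁹)/(0.178) + (4.69×10⁻⁹)/(0.178)] = -67.7 V.

-67.7 V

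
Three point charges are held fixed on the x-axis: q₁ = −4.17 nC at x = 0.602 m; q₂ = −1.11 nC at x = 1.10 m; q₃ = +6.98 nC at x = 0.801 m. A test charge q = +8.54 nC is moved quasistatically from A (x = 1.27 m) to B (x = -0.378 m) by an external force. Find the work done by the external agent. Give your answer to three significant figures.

For quasistatic motion the external work equals the change in potential energy: W_ext = qΔV = q(V_B − V_A).
At A: distances to the source charges are 0.668 m, 0.170 m, 0.469 m; V_A = Σ kqᵢ/rᵢ = 19.0 V.
At B: distances to the source charges are 0.980 m, 1.48 m, 1.18 m; V_B = Σ kqᵢ/rᵢ = 8.22 V.
ΔV = V_B − V_A = -10.8 V.
W_ext = qΔV = (8.54×10⁻⁹ C)(-10.8 V) = -9.19×10⁻⁸ J.

-9.19×10⁻⁸ J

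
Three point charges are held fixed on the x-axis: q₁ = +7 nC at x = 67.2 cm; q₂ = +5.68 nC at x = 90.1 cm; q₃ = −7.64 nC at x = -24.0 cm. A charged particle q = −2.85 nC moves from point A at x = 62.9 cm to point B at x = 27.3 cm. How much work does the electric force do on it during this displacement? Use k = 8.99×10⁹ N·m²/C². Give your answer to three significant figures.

-4.18×10⁻⁶ J

The work done by the electric force is W_field = −ΔU = −q(V_B − V_A) = q(V_A − V_B).
At A: distances to the source charges are 0.0430 m, 0.272 m, 0.869 m; V_A = Σ kqᵢ/rᵢ = 1570 V.
At B: distances to the source charges are 0.399 m, 0.628 m, 0.513 m; V_B = Σ kqᵢ/rᵢ = 105 V.
ΔV = V_B − V_A = -1470 V.
W_field = −qΔV = −(-2.85×10⁻⁹ C)(-1470 V) = -4.18×10⁻⁶ J.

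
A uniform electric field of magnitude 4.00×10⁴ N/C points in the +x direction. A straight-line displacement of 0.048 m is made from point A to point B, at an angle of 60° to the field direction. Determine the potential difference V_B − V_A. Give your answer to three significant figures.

Only the component of displacement along E changes the potential: ΔV = −E·d·cosθ.
ΔV = −(4.00×10⁴ V/m)(0.0480 m)cos60° = -960 V.

-960 V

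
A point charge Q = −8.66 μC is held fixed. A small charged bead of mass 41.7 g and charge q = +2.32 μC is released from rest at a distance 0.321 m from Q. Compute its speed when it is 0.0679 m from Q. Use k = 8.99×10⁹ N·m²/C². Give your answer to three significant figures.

Only the electrostatic force acts, so mechanical energy is conserved: ½mv² = U₁ − U₂ = kQq(1/r₁ − 1/r₂).
U₁ − U₂ = (8.99×10⁹ N·m²/C²)(-8.66×10⁻⁶ C)(2.32×10⁻⁶ C)(1/0.321 − 1/0.0679) = 2.10 J.
v = √(2·2.10/0.0417) = 10.0 m/s.

10.0 m/s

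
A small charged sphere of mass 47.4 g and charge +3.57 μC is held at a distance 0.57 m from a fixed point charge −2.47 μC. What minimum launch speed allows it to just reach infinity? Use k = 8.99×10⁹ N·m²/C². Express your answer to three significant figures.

To just escape, total mechanical energy must reach zero at infinity: ½mv²_min + U = 0, so ½mv²_min = −U = |kQq|/r.
|U| = |kQq|/r = (8.99×10⁹ N·m²/C²)(2.47×10⁻⁶)(3.57×10⁻⁶)/(0.570) = 0.139 J.
v_min = √(2|U|/m) = √(2·0.139/0.0474) = 2.42 m/s.

2.42 m/s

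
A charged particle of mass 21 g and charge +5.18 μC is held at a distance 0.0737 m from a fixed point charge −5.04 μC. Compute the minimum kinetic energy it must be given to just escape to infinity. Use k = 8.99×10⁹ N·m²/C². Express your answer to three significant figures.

To just escape, total mechanical energy must reach zero at infinity: ½mv²_min + U = 0, so ½mv²_min = −U = |kQq|/r.
|U| = |kQq|/r = (8.99×10⁹ N·m²/C²)(5.04×10⁻⁶)(5.18×10⁻⁶)/(0.0737) = 3.18 J.

3.18 J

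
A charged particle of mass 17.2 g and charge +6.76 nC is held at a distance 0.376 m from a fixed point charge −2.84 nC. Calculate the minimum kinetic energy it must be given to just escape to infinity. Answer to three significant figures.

To just escape, total mechanical energy must reach zero at infinity: ½mv²_min + U = 0, so ½mv²_min = −U = |kQq|/r.
|U| = |kQq|/r = (8.99×10⁹ N·m²/C²)(2.84×10⁻⁹)(6.76×10⁻⁹)/(0.376) = 4.59×10⁻⁷ J.

4.59×10⁻⁷ J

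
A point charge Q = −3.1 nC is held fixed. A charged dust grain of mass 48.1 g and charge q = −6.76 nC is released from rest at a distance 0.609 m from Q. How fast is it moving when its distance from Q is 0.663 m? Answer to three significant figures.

1.02×10⁻³ m/s

Only the electrostatic force acts, so mechanical energy is conserved: ½mv² = U₁ − U₂ = kQq(1/r₁ − 1/r₂).
U₁ − U₂ = (8.99×10⁹ N·m²/C²)(-3.10×10⁻⁹ C)(-6.76×10⁻⁹ C)(1/0.609 − 1/0.663) = 2.52×10⁻⁸ J.
v = √(2·2.52×10⁻⁸/0.0481) = 1.02×10⁻³ m/s.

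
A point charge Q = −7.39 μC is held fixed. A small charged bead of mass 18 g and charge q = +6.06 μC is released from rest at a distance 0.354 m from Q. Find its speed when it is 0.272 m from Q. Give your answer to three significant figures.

6.17 m/s

Only the electrostatic force acts, so mechanical energy is conserved: ½mv² = U₁ − U₂ = kQq(1/r₁ − 1/r₂).
U₁ − U₂ = (8.99×10⁹ N·m²/C²)(-7.39×10⁻⁶ C)(6.06×10⁻⁶ C)(1/0.354 − 1/0.272) = 0.343 J.
v = √(2·0.343/0.0180) = 6.17 m/s.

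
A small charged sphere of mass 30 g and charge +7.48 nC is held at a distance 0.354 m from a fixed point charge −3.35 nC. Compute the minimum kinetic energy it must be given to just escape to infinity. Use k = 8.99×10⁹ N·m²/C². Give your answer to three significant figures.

To just escape, total mechanical energy must reach zero at infinity: ½mv²_min + U = 0, so ½mv²_min = −U = |kQq|/r.
|U| = |kQq|/r = (8.99×10⁹ N·m²/C²)(3.35×10⁻⁹)(7.48×10⁻⁹)/(0.354) = 6.36×10⁻⁷ J.

6.36×10⁻⁷ J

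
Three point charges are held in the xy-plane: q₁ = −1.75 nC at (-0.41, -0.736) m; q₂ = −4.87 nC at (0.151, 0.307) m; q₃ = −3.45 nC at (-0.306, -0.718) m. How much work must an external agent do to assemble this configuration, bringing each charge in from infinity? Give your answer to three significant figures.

7.14×10⁻⁷ J

The work to assemble the configuration equals its total potential energy, U = Σ kqᵢqⱼ/rᵢⱼ over all pairs.
Pair separations: r₁₂ = 1.18 m, r₁₃ = 0.106 m, r₂₃ = 1.12 m.
U = (6.47×10⁻⁸) + (5.14×10⁻⁷) + (1.35×10⁻⁷) = 7.14×10⁻⁷ J.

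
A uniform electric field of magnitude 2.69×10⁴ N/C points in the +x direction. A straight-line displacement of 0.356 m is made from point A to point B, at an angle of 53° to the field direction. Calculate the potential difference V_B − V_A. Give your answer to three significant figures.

Only the component of displacement along E changes the potential: ΔV = −E·d·cosθ.
ΔV = −(2.69×10⁴ V/m)(0.356 m)cos53° = -5760 V.

-5760 V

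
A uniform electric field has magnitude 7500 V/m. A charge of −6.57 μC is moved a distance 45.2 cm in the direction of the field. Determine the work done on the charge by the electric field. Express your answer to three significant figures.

The potential change for a displacement 45.2 cm in the direction of the field is ΔV = −Ed = -3390 V.
W_field = −qΔV = -0.0223 J.

-0.0223 J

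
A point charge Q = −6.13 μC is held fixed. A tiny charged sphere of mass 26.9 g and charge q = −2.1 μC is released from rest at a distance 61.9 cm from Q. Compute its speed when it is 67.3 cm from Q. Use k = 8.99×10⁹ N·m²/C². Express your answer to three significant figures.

Only the electrostatic force acts, so mechanical energy is conserved: ½mv² = U₁ − U₂ = kQq(1/r₁ − 1/r₂).
U₁ − U₂ = (8.99×10⁹ N·m²/C²)(-6.13×10⁻⁶ C)(-2.10×10⁻⁶ C)(1/0.619 − 1/0.673) = 0.0150 J.
v = √(2·0.0150/0.0269) = 1.06 m/s.

1.06 m/s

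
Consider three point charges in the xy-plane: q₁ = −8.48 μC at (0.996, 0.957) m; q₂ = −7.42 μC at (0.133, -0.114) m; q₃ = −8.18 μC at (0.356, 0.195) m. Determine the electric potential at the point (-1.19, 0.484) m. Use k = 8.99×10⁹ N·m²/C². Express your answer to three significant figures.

-1.27×10⁵ V

The total potential is the scalar sum of each charge's contribution, V = Σ kqᵢ/rᵢ.
Distances from the field point to each charge: r₁ = 2.24 m, r₂ = 1.45 m, r₃ = 1.57 m.
V = k[(-8.48×10⁻⁶)/(2.24) + (-7.42×10⁻⁶)/(1.45) + (-8.18×10⁻⁶)/(1.57)] = -1.27×10⁵ V.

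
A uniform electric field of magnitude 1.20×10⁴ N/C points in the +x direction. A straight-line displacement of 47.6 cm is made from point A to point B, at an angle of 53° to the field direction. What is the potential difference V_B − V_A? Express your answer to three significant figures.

Only the component of displacement along E changes the potential: ΔV = −E·d·cosθ.
ΔV = −(1.20×10⁴ V/m)(0.476 m)cos53° = -3440 V.

-3440 V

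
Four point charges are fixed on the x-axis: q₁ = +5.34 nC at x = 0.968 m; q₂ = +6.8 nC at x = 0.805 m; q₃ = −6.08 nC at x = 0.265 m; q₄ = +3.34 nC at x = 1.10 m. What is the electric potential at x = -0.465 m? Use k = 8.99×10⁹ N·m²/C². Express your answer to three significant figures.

The total potential is the scalar sum of each charge's contribution, V = Σ kqᵢ/rᵢ.
Distances from the field point to each charge: r₁ = 1.43 m, r₂ = 1.27 m, r₃ = 0.730 m, r₄ = 1.57 m.
V = k[(5.34×10⁻⁹)/(1.43) + (6.80×10⁻⁹)/(1.27) + (-6.08×10⁻⁹)/(0.730) + (3.34×10⁻⁹)/(1.57)] = 25.9 V.

25.9 V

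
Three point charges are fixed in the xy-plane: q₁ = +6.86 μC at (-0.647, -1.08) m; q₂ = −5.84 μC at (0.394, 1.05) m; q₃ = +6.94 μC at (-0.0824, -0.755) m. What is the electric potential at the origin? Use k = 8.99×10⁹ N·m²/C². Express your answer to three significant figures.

The total potential is the scalar sum of each charge's contribution, V = Σ kqᵢ/rᵢ.
Distances from the field point to each charge: r₁ = 1.26 m, r₂ = 1.12 m, r₃ = 0.759 m.
V = k[(6.86×10⁻⁶)/(1.26) + (-5.84×10⁻⁶)/(1.12) + (6.94×10⁻⁶)/(0.759)] = 8.43×10⁴ V.

8.43×10⁴ V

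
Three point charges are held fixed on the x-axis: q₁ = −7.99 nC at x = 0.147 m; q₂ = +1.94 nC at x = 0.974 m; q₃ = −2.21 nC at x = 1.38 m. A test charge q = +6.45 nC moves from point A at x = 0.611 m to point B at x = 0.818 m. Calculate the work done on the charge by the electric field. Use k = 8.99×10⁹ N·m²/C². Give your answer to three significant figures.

-6.58×10⁻⁷ J

The work done by the electric force is W_field = −ΔU = −q(V_B − V_A) = q(V_A − V_B).
At A: distances to the source charges are 0.464 m, 0.363 m, 0.769 m; V_A = Σ kqᵢ/rᵢ = -133 V.
At B: distances to the source charges are 0.671 m, 0.156 m, 0.562 m; V_B = Σ kqᵢ/rᵢ = -30.6 V.
ΔV = V_B − V_A = 102 V.
W_field = −qΔV = −(6.45×10⁻⁹ C)(102 V) = -6.58×10⁻⁷ J.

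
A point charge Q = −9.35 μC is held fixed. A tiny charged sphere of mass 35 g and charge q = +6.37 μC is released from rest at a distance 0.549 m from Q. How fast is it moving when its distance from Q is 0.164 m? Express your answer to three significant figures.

Only the electrostatic force acts, so mechanical energy is conserved: ½mv² = U₁ − U₂ = kQq(1/r₁ − 1/r₂).
U₁ − U₂ = (8.99×10⁹ N·m²/C²)(-9.35×10⁻⁶ C)(6.37×10⁻⁶ C)(1/0.549 − 1/0.164) = 2.29 J.
v = √(2·2.29/0.0350) = 11.4 m/s.

11.4 m/s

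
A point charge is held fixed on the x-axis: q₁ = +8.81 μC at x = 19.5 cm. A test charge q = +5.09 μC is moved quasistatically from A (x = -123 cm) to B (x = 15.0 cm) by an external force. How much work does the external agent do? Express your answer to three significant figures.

For quasistatic motion the external work equals the change in potential energy: W_ext = qΔV = q(V_B − V_A).
At A: distance to the source charge is 1.43 m; V_A = kq₁/r = 5.56×10⁴ V.
At B: distance to the source charge is 0.0450 m; V_B = kq₁/r = 1.76×10⁶ V.
ΔV = V_B − V_A = 1.70×10⁶ V.
W_ext = qΔV = (5.09×10⁻⁶ C)(1.70×10⁶ V) = 8.68 J.

8.68 J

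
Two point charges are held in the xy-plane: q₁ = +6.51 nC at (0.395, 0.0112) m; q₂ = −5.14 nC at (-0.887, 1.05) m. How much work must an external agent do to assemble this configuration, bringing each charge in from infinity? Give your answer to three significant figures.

The work to assemble the configuration equals its total potential energy, U = Σ kqᵢqⱼ/rᵢⱼ over all pairs.
Pair separations: r₁₂ = 1.65 m.
U = (-1.82×10⁻⁷) = -1.82×10⁻⁷ J.

-1.82×10⁻⁷ J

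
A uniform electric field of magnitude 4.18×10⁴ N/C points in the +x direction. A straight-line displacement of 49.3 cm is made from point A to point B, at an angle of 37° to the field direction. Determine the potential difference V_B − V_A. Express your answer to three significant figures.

Only the component of displacement along E changes the potential: ΔV = −E·d·cosθ.
ΔV = −(4.18×10⁴ V/m)(0.493 m)cos37° = -1.65×10⁴ V.

-1.65×10⁴ V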